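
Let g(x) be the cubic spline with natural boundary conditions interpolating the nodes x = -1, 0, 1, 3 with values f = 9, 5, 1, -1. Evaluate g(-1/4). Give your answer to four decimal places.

With M_i denoting the second derivative at x_i, h_i = 1, 1, 2, and Δ_i = (y_(i+1) − y_i)/h_i = -4, -4, -1:
  1·M_0 + 4·M_1 + 1·M_2 = 6(Δ_1 - Δ_0) = 0
  1·M_1 + 6·M_2 + 2·M_3 = 6(Δ_2 - Δ_1) = 18
Natural end conditions: M_0 = M_3 = 0.
Solving: M_0 = 0, M_1 = -18/23, M_2 = 72/23, M_3 = 0.
On [-1, 0], g(x) = 9 - 89/23·(x + 1) + 0·(x + 1)² - 3/23·(x + 1)³.
With (x + 1) = 3/4: g(-1/4) = 8895/1472.

6.0428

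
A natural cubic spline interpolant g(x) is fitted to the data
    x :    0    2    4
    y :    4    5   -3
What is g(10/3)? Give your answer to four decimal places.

0.3333

Put M_i = g'' at the i-th knot. Here h = (2, 2) and Δ = (1/2, -4), so the interior equations h_(i-1)·M_(i-1) + 2(h_(i-1)+h_i)·M_i + h_i·M_(i+1) = 6(Δ_i − Δ_(i-1)) read
  2·M_0 + 8·M_1 + 2·M_2 = 6(Δ_1 - Δ_0) = -27
Natural end conditions: M_0 = M_2 = 0.
Solving the tridiagonal system: M_0 = 0, M_1 = -27/8, M_2 = 0.
On [2, 4], g(x) = 5 - 7/4·(x - 2) - 27/16·(x - 2)² + 9/32·(x - 2)³.
With (x - 2) = 4/3: g(10/3) = 1/3.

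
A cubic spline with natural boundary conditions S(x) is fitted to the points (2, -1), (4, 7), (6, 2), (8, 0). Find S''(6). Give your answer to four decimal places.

With σ_i denoting the second derivative at x_i, h_i = 2, 2, 2, and Δ_i = (y_(i+1) − y_i)/h_i = 4, -5/2, -1:
  2·σ_0 + 8·σ_1 + 2·σ_2 = 6(Δ_1 - Δ_0) = -39
  2·σ_1 + 8·σ_2 + 2·σ_3 = 6(Δ_2 - Δ_1) = 9
Natural end conditions: σ_0 = σ_3 = 0.
Solving: σ_0 = 0, σ_1 = -11/2, σ_2 = 5/2, σ_3 = 0.

2.5000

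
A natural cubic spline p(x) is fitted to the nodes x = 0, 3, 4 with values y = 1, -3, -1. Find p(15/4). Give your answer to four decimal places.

-1.5977

Write σ_i for p''(x_i). With h_i = 3, 1 and divided differences Δ_i = -4/3, 2, the continuity of p' gives the tridiagonal system
  3·σ_0 + 8·σ_1 + 1·σ_2 = 6(Δ_1 - Δ_0) = 20
Natural end conditions: σ_0 = σ_2 = 0.
Solving the tridiagonal system: σ_0 = 0, σ_1 = 5/2, σ_2 = 0.
On [3, 4], p(x) = -3 + 7/6·(x - 3) + 5/4·(x - 3)² - 5/12·(x - 3)³.
With (x - 3) = 3/4: p(15/4) = -409/256.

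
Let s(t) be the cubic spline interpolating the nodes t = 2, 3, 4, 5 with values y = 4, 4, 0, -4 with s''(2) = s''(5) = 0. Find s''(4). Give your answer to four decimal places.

Let m_i = s''(x_i). Step sizes h_i = 1, 1, 1; slopes of the chords Δ_i = (y_(i+1) - y_i)/h_i = 0, -4, -4.
  1·m_0 + 4·m_1 + 1·m_2 = 6(Δ_1 - Δ_0) = -24
  1·m_1 + 4·m_2 + 1·m_3 = 6(Δ_2 - Δ_1) = 0
Natural end conditions: m_0 = m_3 = 0.
Solving: m_0 = 0, m_1 = -32/5, m_2 = 8/5, m_3 = 0.

1.6000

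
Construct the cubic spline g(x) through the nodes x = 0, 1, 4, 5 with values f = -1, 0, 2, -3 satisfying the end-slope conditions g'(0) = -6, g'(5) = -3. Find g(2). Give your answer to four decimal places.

3.4568

Write σ_i for g''(x_i). With h_i = 1, 3, 1 and divided differences Δ_i = 1, 2/3, -5, the continuity of g' gives the tridiagonal system
  1·σ_0 + 8·σ_1 + 3·σ_2 = 6(Δ_1 - Δ_0) = -2
  3·σ_1 + 8·σ_2 + 1·σ_3 = 6(Δ_2 - Δ_1) = -34
Clamped end conditions give two more equations: 2h_0·σ_0 + h_0·σ_1 = 6(Δ_0 - g'(0)) = 42 and h_2·σ_2 + 2h_2·σ_3 = 6(g'(5) - Δ_2) = 12.
Solving the tridiagonal system: σ_0 = 194/9, σ_1 = -10/9, σ_2 = -44/9, σ_3 = 76/9.
On [1, 4], g(x) = 0 + 38/9·(x - 1) - 5/9·(x - 1)² - 17/81·(x - 1)³.
With (x - 1) = 1: g(2) = 280/81.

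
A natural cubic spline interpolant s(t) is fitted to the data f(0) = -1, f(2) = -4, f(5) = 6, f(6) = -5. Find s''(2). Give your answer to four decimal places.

Let m_i = s''(x_i). Step sizes h_i = 2, 3, 1; slopes of the chords Δ_i = (y_(i+1) - y_i)/h_i = -3/2, 10/3, -11.
  2·m_0 + 10·m_1 + 3·m_2 = 6(Δ_1 - Δ_0) = 29
  3·m_1 + 8·m_2 + 1·m_3 = 6(Δ_2 - Δ_1) = -86
Natural end conditions: m_0 = m_3 = 0.
Forward elimination and back-substitution give m_0 = 0, m_1 = 490/71, m_2 = -947/71, m_3 = 0.

6.9014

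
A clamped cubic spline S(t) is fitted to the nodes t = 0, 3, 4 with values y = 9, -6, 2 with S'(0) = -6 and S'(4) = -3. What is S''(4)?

-42

Let m_i = S''(x_i). Step sizes h_i = 3, 1; slopes of the chords Δ_i = (y_(i+1) - y_i)/h_i = -5, 8.
  3·m_0 + 8·m_1 + 1·m_2 = 6(Δ_1 - Δ_0) = 78
Clamped end conditions give two more equations: 2h_0·m_0 + h_0·m_1 = 6(Δ_0 - S'(0)) = 6 and h_1·m_1 + 2h_1·m_2 = 6(S'(4) - Δ_1) = -66.
Hence m_0 = -8, m_1 = 18, m_2 = -42.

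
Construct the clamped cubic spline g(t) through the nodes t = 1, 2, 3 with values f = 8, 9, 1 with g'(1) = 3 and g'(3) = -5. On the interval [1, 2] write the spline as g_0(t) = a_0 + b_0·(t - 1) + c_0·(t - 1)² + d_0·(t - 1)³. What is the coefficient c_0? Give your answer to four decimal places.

Write σ_i for g''(x_i). With h_i = 1, 1 and divided differences Δ_i = 1, -8, the continuity of g' gives the tridiagonal system
  1·σ_0 + 4·σ_1 + 1·σ_2 = 6(Δ_1 - Δ_0) = -54
Clamped end conditions give two more equations: 2h_0·σ_0 + h_0·σ_1 = 6(Δ_0 - g'(1)) = -12 and h_1·σ_1 + 2h_1·σ_2 = 6(g'(3) - Δ_1) = 18.
Forward elimination and back-substitution give σ_0 = 7/2, σ_1 = -19, σ_2 = 37/2.
On [1, 2], with g_0(t) = a_0 + b_0·(t - 1) + c_0·(t - 1)² + d_0·(t - 1)³: c_0 = σ_0/2 = 7/4, d_0 = (σ_1 - σ_0)/(6h_0) = -15/4, b_0 = Δ_0 - h_0(2σ_0 + σ_1)/6 = 3.

1.7500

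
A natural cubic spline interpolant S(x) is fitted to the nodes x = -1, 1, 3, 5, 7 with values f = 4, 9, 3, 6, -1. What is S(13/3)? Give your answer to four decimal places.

Let σ_i = S''(x_i). Step sizes h_i = 2, 2, 2, 2; slopes of the chords Δ_i = (y_(i+1) - y_i)/h_i = 5/2, -3, 3/2, -7/2.
  2·σ_0 + 8·σ_1 + 2·σ_2 = 6(Δ_1 - Δ_0) = -33
  2·σ_1 + 8·σ_2 + 2·σ_3 = 6(Δ_2 - Δ_1) = 27
  2·σ_2 + 8·σ_3 + 2·σ_4 = 6(Δ_3 - Δ_2) = -30
Natural end conditions: σ_0 = σ_4 = 0.
Solving the tridiagonal system: σ_0 = 0, σ_1 = -633/112, σ_2 = 171/28, σ_3 = -591/112, σ_4 = 0.
On [3, 5], S(x) = 3 - 13/16·(x - 3) + 171/56·(x - 3)² - 425/448·(x - 3)³.
With (x - 3) = 4/3: S(13/3) = 3853/756.

5.0966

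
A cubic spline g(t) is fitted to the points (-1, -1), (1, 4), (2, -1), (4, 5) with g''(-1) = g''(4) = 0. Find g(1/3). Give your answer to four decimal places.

Put M_i = g'' at the i-th knot. Here h = (2, 1, 2) and Δ = (5/2, -5, 3), so the interior equations h_(i-1)·M_(i-1) + 2(h_(i-1)+h_i)·M_i + h_i·M_(i+1) = 6(Δ_i − Δ_(i-1)) read
  2·M_0 + 6·M_1 + 1·M_2 = 6(Δ_1 - Δ_0) = -45
  1·M_1 + 6·M_2 + 2·M_3 = 6(Δ_2 - Δ_1) = 48
Natural end conditions: M_0 = M_3 = 0.
Hence M_0 = 0, M_1 = -318/35, M_2 = 333/35, M_3 = 0.
On [-1, 1], g(t) = -1 + 387/70·(t + 1) + 0·(t + 1)² - 53/70·(t + 1)³.
With (t + 1) = 4/3: g(1/3) = 865/189.

4.5767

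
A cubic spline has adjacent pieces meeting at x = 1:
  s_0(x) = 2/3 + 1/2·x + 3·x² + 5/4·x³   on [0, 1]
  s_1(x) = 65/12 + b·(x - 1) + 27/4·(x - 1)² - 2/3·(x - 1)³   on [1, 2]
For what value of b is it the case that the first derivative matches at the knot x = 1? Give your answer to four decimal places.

s_0'(x) = 1/2 + 6·x + 15/4·x², so s_0'(1) = 41/4. On the right, s_1'(1) = b, so b = 41/4.

10.2500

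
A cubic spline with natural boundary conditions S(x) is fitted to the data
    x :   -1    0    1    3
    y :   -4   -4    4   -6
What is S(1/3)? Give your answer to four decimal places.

-1.5427

Let M_i = S''(x_i). Step sizes h_i = 1, 1, 2; slopes of the chords Δ_i = (y_(i+1) - y_i)/h_i = 0, 8, -5.
  1·M_0 + 4·M_1 + 1·M_2 = 6(Δ_1 - Δ_0) = 48
  1·M_1 + 6·M_2 + 2·M_3 = 6(Δ_2 - Δ_1) = -78
Natural end conditions: M_0 = M_3 = 0.
Solving: M_0 = 0, M_1 = 366/23, M_2 = -360/23, M_3 = 0.
On [0, 1], S(x) = -4 + 122/23·x + 183/23·x² - 121/23·x³.
With x = 1/3: S(1/3) = -958/621.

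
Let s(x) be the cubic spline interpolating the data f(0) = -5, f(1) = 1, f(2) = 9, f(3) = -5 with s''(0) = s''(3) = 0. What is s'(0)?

4

Put M_i = s'' at the i-th knot. Here h = (1, 1, 1) and Δ = (6, 8, -14), so the interior equations h_(i-1)·M_(i-1) + 2(h_(i-1)+h_i)·M_i + h_i·M_(i+1) = 6(Δ_i − Δ_(i-1)) read
  1·M_0 + 4·M_1 + 1·M_2 = 6(Δ_1 - Δ_0) = 12
  1·M_1 + 4·M_2 + 1·M_3 = 6(Δ_2 - Δ_1) = -132
Natural end conditions: M_0 = M_3 = 0.
Hence M_0 = 0, M_1 = 12, M_2 = -36, M_3 = 0.
On [0, 1], s'(x) = b_0 + 2c_0·x + 3d_0·x² with b_0 = Δ_0 - h_0(2M_0 + M_1)/6 = 4, c_0 = M_0/2 = 0, d_0 = (M_1 - M_0)/(6h_0) = 2. So s'(0) = 4.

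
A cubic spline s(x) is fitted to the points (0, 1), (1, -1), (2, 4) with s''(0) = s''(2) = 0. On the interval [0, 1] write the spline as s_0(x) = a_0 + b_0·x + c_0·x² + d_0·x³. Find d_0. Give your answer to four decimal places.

Write σ_i for s''(x_i). With h_i = 1, 1 and divided differences Δ_i = -2, 5, the continuity of s' gives the tridiagonal system
  1·σ_0 + 4·σ_1 + 1·σ_2 = 6(Δ_1 - Δ_0) = 42
Natural end conditions: σ_0 = σ_2 = 0.
Hence σ_0 = 0, σ_1 = 21/2, σ_2 = 0.
On [0, 1], with s_0(x) = a_0 + b_0·x + c_0·x² + d_0·x³: c_0 = σ_0/2 = 0, d_0 = (σ_1 - σ_0)/(6h_0) = 7/4, b_0 = Δ_0 - h_0(2σ_0 + σ_1)/6 = -15/4.

1.7500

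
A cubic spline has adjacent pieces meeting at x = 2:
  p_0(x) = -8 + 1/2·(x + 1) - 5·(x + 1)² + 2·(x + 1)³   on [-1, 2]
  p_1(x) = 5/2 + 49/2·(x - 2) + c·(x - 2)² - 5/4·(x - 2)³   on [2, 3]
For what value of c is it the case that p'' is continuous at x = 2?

13

p_0''(x) = -10 + 12·(x + 1), so p_0''(2) = 26. On the right, p_1''(2) = 2c, so c = 13.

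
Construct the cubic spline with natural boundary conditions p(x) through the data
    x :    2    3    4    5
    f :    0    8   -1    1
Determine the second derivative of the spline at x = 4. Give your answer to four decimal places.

24.4000

Put M_i = p'' at the i-th knot. Here h = (1, 1, 1) and Δ = (8, -9, 2), so the interior equations h_(i-1)·M_(i-1) + 2(h_(i-1)+h_i)·M_i + h_i·M_(i+1) = 6(Δ_i − Δ_(i-1)) read
  1·M_0 + 4·M_1 + 1·M_2 = 6(Δ_1 - Δ_0) = -102
  1·M_1 + 4·M_2 + 1·M_3 = 6(Δ_2 - Δ_1) = 66
Natural end conditions: M_0 = M_3 = 0.
Forward elimination and back-substitution give M_0 = 0, M_1 = -158/5, M_2 = 122/5, M_3 = 0.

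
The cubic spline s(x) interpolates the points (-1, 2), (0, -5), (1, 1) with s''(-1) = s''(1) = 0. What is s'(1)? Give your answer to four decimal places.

9.2500

Put m_i = s'' at the i-th knot. Here h = (1, 1) and Δ = (-7, 6), so the interior equations h_(i-1)·m_(i-1) + 2(h_(i-1)+h_i)·m_i + h_i·m_(i+1) = 6(Δ_i − Δ_(i-1)) read
  1·m_0 + 4·m_1 + 1·m_2 = 6(Δ_1 - Δ_0) = 78
Natural end conditions: m_0 = m_2 = 0.
Solving the tridiagonal system: m_0 = 0, m_1 = 39/2, m_2 = 0.
On [0, 1], s'(x) = b_1 + 2c_1·x + 3d_1·x² with b_1 = Δ_1 - h_1(2m_1 + m_2)/6 = -1/2, c_1 = m_1/2 = 39/4, d_1 = (m_2 - m_1)/(6h_1) = -13/4. So s'(1) = 37/4.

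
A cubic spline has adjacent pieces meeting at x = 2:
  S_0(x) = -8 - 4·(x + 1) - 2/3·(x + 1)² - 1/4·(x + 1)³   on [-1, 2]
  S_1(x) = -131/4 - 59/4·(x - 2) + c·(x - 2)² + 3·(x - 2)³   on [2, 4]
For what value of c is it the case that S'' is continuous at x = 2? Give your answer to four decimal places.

S_0''(x) = -4/3 - 3/2·(x + 1), so S_0''(2) = -35/6. On the right, S_1''(2) = 2c, so c = -35/12.

-2.9167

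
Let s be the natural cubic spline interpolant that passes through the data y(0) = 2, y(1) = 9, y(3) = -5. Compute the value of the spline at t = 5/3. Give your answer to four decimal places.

Write M_i for s''(x_i). With h_i = 1, 2 and divided differences Δ_i = 7, -7, the continuity of s' gives the tridiagonal system
  1·M_0 + 6·M_1 + 2·M_2 = 6(Δ_1 - Δ_0) = -84
Natural end conditions: M_0 = M_2 = 0.
Hence M_0 = 0, M_1 = -14, M_2 = 0.
On [1, 3], s(t) = 9 + 7/3·(t - 1) - 7·(t - 1)² + 7/6·(t - 1)³.
With (t - 1) = 2/3: s(5/3) = 631/81.

7.7901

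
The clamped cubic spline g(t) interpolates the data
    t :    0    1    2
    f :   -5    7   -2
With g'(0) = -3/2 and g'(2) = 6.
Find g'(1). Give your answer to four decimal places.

With σ_i denoting the second derivative at x_i, h_i = 1, 1, and Δ_i = (y_(i+1) − y_i)/h_i = 12, -9:
  1·σ_0 + 4·σ_1 + 1·σ_2 = 6(Δ_1 - Δ_0) = -126
Clamped end conditions give two more equations: 2h_0·σ_0 + h_0·σ_1 = 6(Δ_0 - g'(0)) = 81 and h_1·σ_1 + 2h_1·σ_2 = 6(g'(2) - Δ_1) = 90.
Solving: σ_0 = 303/4, σ_1 = -141/2, σ_2 = 321/4.
On [1, 2], g'(t) = b_1 + 2c_1·(t - 1) + 3d_1·(t - 1)² with b_1 = Δ_1 - h_1(2σ_1 + σ_2)/6 = 9/8, c_1 = σ_1/2 = -141/4, d_1 = (σ_2 - σ_1)/(6h_1) = 201/8. So g'(1) = 9/8.

1.1250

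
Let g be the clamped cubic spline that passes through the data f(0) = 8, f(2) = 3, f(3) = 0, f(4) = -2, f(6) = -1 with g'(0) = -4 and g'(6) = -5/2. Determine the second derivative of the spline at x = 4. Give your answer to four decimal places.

4.6500

Let m_i = g''(x_i). Step sizes h_i = 2, 1, 1, 2; slopes of the chords Δ_i = (y_(i+1) - y_i)/h_i = -5/2, -3, -2, 1/2.
  2·m_0 + 6·m_1 + 1·m_2 = 6(Δ_1 - Δ_0) = -3
  1·m_1 + 4·m_2 + 1·m_3 = 6(Δ_2 - Δ_1) = 6
  1·m_2 + 6·m_3 + 2·m_4 = 6(Δ_3 - Δ_2) = 15
Clamped end conditions give two more equations: 2h_0·m_0 + h_0·m_1 = 6(Δ_0 - g'(0)) = 9 and h_3·m_3 + 2h_3·m_4 = 6(g'(6) - Δ_3) = -18.
Solving: m_0 = 123/40, m_1 = -33/20, m_2 = 3/4, m_3 = 93/20, m_4 = -273/40.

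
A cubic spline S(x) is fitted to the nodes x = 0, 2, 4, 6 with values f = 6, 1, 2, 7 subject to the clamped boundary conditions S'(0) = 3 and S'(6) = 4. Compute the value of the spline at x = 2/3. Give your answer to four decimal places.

Let M_i = S''(x_i). Step sizes h_i = 2, 2, 2; slopes of the chords Δ_i = (y_(i+1) - y_i)/h_i = -5/2, 1/2, 5/2.
  2·M_0 + 8·M_1 + 2·M_2 = 6(Δ_1 - Δ_0) = 18
  2·M_1 + 8·M_2 + 2·M_3 = 6(Δ_2 - Δ_1) = 12
Clamped end conditions give two more equations: 2h_0·M_0 + h_0·M_1 = 6(Δ_0 - S'(0)) = -33 and h_2·M_2 + 2h_2·M_3 = 6(S'(6) - Δ_2) = 9.
Solving the tridiagonal system: M_0 = -323/30, M_1 = 151/30, M_2 = -11/30, M_3 = 73/30.
On [0, 2], S(x) = 6 + 3·x - 323/60·x² + 79/60·x³.
With x = 2/3: S(2/3) = 2429/405.

5.9975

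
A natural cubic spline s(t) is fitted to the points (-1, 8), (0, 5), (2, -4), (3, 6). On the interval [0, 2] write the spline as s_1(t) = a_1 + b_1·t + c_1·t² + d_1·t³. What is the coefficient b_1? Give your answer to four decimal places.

Write M_i for s''(x_i). With h_i = 1, 2, 1 and divided differences Δ_i = -3, -9/2, 10, the continuity of s' gives the tridiagonal system
  1·M_0 + 6·M_1 + 2·M_2 = 6(Δ_1 - Δ_0) = -9
  2·M_1 + 6·M_2 + 1·M_3 = 6(Δ_2 - Δ_1) = 87
Natural end conditions: M_0 = M_3 = 0.
Solving the tridiagonal system: M_0 = 0, M_1 = -57/8, M_2 = 135/8, M_3 = 0.
On [0, 2], with s_1(t) = a_1 + b_1·t + c_1·t² + d_1·t³: c_1 = M_1/2 = -57/16, d_1 = (M_2 - M_1)/(6h_1) = 2, b_1 = Δ_1 - h_1(2M_1 + M_2)/6 = -43/8.

-5.3750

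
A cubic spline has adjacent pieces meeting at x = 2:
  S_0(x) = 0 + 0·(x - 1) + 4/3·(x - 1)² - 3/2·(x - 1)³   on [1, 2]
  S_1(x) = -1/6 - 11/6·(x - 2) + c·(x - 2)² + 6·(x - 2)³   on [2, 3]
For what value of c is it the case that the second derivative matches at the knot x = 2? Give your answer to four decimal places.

S_0''(x) = 8/3 - 9·(x - 1), so S_0''(2) = -19/3. On the right, S_1''(2) = 2c, so c = -19/6.

-3.1667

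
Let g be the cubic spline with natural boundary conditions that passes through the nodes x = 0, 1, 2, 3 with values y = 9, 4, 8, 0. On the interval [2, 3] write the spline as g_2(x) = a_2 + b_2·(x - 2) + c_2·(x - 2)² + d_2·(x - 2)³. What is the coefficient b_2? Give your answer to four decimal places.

Let M_i = g''(x_i). Step sizes h_i = 1, 1, 1; slopes of the chords Δ_i = (y_(i+1) - y_i)/h_i = -5, 4, -8.
  1·M_0 + 4·M_1 + 1·M_2 = 6(Δ_1 - Δ_0) = 54
  1·M_1 + 4·M_2 + 1·M_3 = 6(Δ_2 - Δ_1) = -72
Natural end conditions: M_0 = M_3 = 0.
Hence M_0 = 0, M_1 = 96/5, M_2 = -114/5, M_3 = 0.
On [2, 3], with g_2(x) = a_2 + b_2·(x - 2) + c_2·(x - 2)² + d_2·(x - 2)³: c_2 = M_2/2 = -57/5, d_2 = (M_3 - M_2)/(6h_2) = 19/5, b_2 = Δ_2 - h_2(2M_2 + M_3)/6 = -2/5.

-0.4000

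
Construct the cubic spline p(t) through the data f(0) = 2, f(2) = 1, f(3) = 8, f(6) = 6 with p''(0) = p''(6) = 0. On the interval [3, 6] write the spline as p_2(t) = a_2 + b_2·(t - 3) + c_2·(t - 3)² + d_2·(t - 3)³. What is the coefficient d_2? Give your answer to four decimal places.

Let M_i = p''(x_i). Step sizes h_i = 2, 1, 3; slopes of the chords Δ_i = (y_(i+1) - y_i)/h_i = -1/2, 7, -2/3.
  2·M_0 + 6·M_1 + 1·M_2 = 6(Δ_1 - Δ_0) = 45
  1·M_1 + 8·M_2 + 3·M_3 = 6(Δ_2 - Δ_1) = -46
Natural end conditions: M_0 = M_3 = 0.
Forward elimination and back-substitution give M_0 = 0, M_1 = 406/47, M_2 = -321/47, M_3 = 0.
On [3, 6], with p_2(t) = a_2 + b_2·(t - 3) + c_2·(t - 3)² + d_2·(t - 3)³: c_2 = M_2/2 = -321/94, d_2 = (M_3 - M_2)/(6h_2) = 107/282, b_2 = Δ_2 - h_2(2M_2 + M_3)/6 = 869/141.

0.3794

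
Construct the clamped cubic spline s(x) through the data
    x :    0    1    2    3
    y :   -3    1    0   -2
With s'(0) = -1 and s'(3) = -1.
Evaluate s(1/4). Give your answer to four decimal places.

-2.6656

Put M_i = s'' at the i-th knot. Here h = (1, 1, 1) and Δ = (4, -1, -2), so the interior equations h_(i-1)·M_(i-1) + 2(h_(i-1)+h_i)·M_i + h_i·M_(i+1) = 6(Δ_i − Δ_(i-1)) read
  1·M_0 + 4·M_1 + 1·M_2 = 6(Δ_1 - Δ_0) = -30
  1·M_1 + 4·M_2 + 1·M_3 = 6(Δ_2 - Δ_1) = -6
Clamped end conditions give two more equations: 2h_0·M_0 + h_0·M_1 = 6(Δ_0 - s'(0)) = 30 and h_2·M_2 + 2h_2·M_3 = 6(s'(3) - Δ_2) = 6.
Hence M_0 = 108/5, M_1 = -66/5, M_2 = 6/5, M_3 = 12/5.
On [0, 1], s(x) = -3 - 1·x + 54/5·x² - 29/5·x³.
With x = 1/4: s(1/4) = -853/320.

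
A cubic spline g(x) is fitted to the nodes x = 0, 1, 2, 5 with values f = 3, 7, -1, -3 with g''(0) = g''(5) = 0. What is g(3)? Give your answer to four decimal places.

With σ_i denoting the second derivative at x_i, h_i = 1, 1, 3, and Δ_i = (y_(i+1) − y_i)/h_i = 4, -8, -2/3:
  1·σ_0 + 4·σ_1 + 1·σ_2 = 6(Δ_1 - Δ_0) = -72
  1·σ_1 + 8·σ_2 + 3·σ_3 = 6(Δ_2 - Δ_1) = 44
Natural end conditions: σ_0 = σ_3 = 0.
Solving the tridiagonal system: σ_0 = 0, σ_1 = -20, σ_2 = 8, σ_3 = 0.
On [2, 5], g(x) = -1 - 26/3·(x - 2) + 4·(x - 2)² - 4/9·(x - 2)³.
With (x - 2) = 1: g(3) = -55/9.

-6.1111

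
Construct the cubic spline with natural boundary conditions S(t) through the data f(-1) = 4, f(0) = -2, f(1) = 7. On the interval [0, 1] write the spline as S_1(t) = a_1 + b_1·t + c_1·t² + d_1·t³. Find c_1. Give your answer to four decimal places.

11.2500

With M_i denoting the second derivative at x_i, h_i = 1, 1, and Δ_i = (y_(i+1) − y_i)/h_i = -6, 9:
  1·M_0 + 4·M_1 + 1·M_2 = 6(Δ_1 - Δ_0) = 90
Natural end conditions: M_0 = M_2 = 0.
Forward elimination and back-substitution give M_0 = 0, M_1 = 45/2, M_2 = 0.
On [0, 1], with S_1(t) = a_1 + b_1·t + c_1·t² + d_1·t³: c_1 = M_1/2 = 45/4, d_1 = (M_2 - M_1)/(6h_1) = -15/4, b_1 = Δ_1 - h_1(2M_1 + M_2)/6 = 3/2.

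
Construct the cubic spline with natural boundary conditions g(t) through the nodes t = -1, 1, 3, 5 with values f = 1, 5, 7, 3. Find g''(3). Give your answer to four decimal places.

With M_i denoting the second derivative at x_i, h_i = 2, 2, 2, and Δ_i = (y_(i+1) − y_i)/h_i = 2, 1, -2:
  2·M_0 + 8·M_1 + 2·M_2 = 6(Δ_1 - Δ_0) = -6
  2·M_1 + 8·M_2 + 2·M_3 = 6(Δ_2 - Δ_1) = -18
Natural end conditions: M_0 = M_3 = 0.
Solving: M_0 = 0, M_1 = -1/5, M_2 = -11/5, M_3 = 0.

-2.2000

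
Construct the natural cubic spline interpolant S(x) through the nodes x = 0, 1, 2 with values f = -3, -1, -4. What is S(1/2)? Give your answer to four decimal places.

With m_i denoting the second derivative at x_i, h_i = 1, 1, and Δ_i = (y_(i+1) − y_i)/h_i = 2, -3:
  1·m_0 + 4·m_1 + 1·m_2 = 6(Δ_1 - Δ_0) = -30
Natural end conditions: m_0 = m_2 = 0.
Solving: m_0 = 0, m_1 = -15/2, m_2 = 0.
On [0, 1], S(x) = -3 + 13/4·x + 0·x² - 5/4·x³.
With x = 1/2: S(1/2) = -49/32.

-1.5313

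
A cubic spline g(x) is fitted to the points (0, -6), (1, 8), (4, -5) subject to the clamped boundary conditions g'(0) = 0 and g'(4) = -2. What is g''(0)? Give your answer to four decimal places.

55.2500

Put m_i = g'' at the i-th knot. Here h = (1, 3) and Δ = (14, -13/3), so the interior equations h_(i-1)·m_(i-1) + 2(h_(i-1)+h_i)·m_i + h_i·m_(i+1) = 6(Δ_i − Δ_(i-1)) read
  1·m_0 + 8·m_1 + 3·m_2 = 6(Δ_1 - Δ_0) = -110
Clamped end conditions give two more equations: 2h_0·m_0 + h_0·m_1 = 6(Δ_0 - g'(0)) = 84 and h_1·m_1 + 2h_1·m_2 = 6(g'(4) - Δ_1) = 14.
Solving the tridiagonal system: m_0 = 221/4, m_1 = -53/2, m_2 = 187/12.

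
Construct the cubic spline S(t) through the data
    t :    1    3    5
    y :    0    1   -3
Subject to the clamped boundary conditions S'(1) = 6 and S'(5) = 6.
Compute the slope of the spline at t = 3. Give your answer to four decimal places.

Write σ_i for S''(x_i). With h_i = 2, 2 and divided differences Δ_i = 1/2, -2, the continuity of S' gives the tridiagonal system
  2·σ_0 + 8·σ_1 + 2·σ_2 = 6(Δ_1 - Δ_0) = -15
Clamped end conditions give two more equations: 2h_0·σ_0 + h_0·σ_1 = 6(Δ_0 - S'(1)) = -33 and h_1·σ_1 + 2h_1·σ_2 = 6(S'(5) - Δ_1) = 48.
Solving: σ_0 = -51/8, σ_1 = -15/4, σ_2 = 111/8.
On [3, 5], S'(t) = b_1 + 2c_1·(t - 3) + 3d_1·(t - 3)² with b_1 = Δ_1 - h_1(2σ_1 + σ_2)/6 = -33/8, c_1 = σ_1/2 = -15/8, d_1 = (σ_2 - σ_1)/(6h_1) = 47/32. So S'(3) = -33/8.

-4.1250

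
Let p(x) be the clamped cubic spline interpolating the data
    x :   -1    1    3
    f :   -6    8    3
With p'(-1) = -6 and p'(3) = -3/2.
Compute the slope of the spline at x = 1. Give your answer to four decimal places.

With σ_i denoting the second derivative at x_i, h_i = 2, 2, and Δ_i = (y_(i+1) − y_i)/h_i = 7, -5/2:
  2·σ_0 + 8·σ_1 + 2·σ_2 = 6(Δ_1 - Δ_0) = -57
Clamped end conditions give two more equations: 2h_0·σ_0 + h_0·σ_1 = 6(Δ_0 - p'(-1)) = 78 and h_1·σ_1 + 2h_1·σ_2 = 6(p'(3) - Δ_1) = 6.
Solving the tridiagonal system: σ_0 = 111/4, σ_1 = -33/2, σ_2 = 39/4.
On [1, 3], p'(x) = b_1 + 2c_1·(x - 1) + 3d_1·(x - 1)² with b_1 = Δ_1 - h_1(2σ_1 + σ_2)/6 = 21/4, c_1 = σ_1/2 = -33/4, d_1 = (σ_2 - σ_1)/(6h_1) = 35/16. So p'(1) = 21/4.

5.2500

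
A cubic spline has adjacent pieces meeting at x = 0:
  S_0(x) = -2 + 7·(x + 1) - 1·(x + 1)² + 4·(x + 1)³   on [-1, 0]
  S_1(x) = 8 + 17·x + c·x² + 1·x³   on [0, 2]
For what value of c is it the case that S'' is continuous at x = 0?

S_0''(x) = -2 + 24·(x + 1), so S_0''(0) = 22. On the right, S_1''(0) = 2c, so c = 11.

11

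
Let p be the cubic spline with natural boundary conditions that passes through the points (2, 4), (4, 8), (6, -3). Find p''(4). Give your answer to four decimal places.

Write M_i for p''(x_i). With h_i = 2, 2 and divided differences Δ_i = 2, -11/2, the continuity of p' gives the tridiagonal system
  2·M_0 + 8·M_1 + 2·M_2 = 6(Δ_1 - Δ_0) = -45
Natural end conditions: M_0 = M_2 = 0.
Forward elimination and back-substitution give M_0 = 0, M_1 = -45/8, M_2 = 0.

-5.6250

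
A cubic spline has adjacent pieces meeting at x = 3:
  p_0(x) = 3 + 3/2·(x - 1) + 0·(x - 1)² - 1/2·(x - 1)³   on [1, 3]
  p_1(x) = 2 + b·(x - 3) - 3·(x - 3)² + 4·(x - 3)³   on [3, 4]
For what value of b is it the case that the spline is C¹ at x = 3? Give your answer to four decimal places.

p_0'(x) = 3/2 + 0·(x - 1) - 3/2·(x - 1)², so p_0'(3) = -9/2. On the right, p_1'(3) = b, so b = -9/2.

-4.5000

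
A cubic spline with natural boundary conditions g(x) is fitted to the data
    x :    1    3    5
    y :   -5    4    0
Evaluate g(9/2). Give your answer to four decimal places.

Write M_i for g''(x_i). With h_i = 2, 2 and divided differences Δ_i = 9/2, -2, the continuity of g' gives the tridiagonal system
  2·M_0 + 8·M_1 + 2·M_2 = 6(Δ_1 - Δ_0) = -39
Natural end conditions: M_0 = M_2 = 0.
Forward elimination and back-substitution give M_0 = 0, M_1 = -39/8, M_2 = 0.
On [3, 5], g(x) = 4 + 5/4·(x - 3) - 39/16·(x - 3)² + 13/32·(x - 3)³.
With (x - 3) = 3/2: g(9/2) = 451/256.

1.7617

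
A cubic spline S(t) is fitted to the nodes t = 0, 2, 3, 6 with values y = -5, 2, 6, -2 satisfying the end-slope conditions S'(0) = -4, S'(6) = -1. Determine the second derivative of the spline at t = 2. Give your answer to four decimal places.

Put M_i = S'' at the i-th knot. Here h = (2, 1, 3) and Δ = (7/2, 4, -8/3), so the interior equations h_(i-1)·M_(i-1) + 2(h_(i-1)+h_i)·M_i + h_i·M_(i+1) = 6(Δ_i − Δ_(i-1)) read
  2·M_0 + 6·M_1 + 1·M_2 = 6(Δ_1 - Δ_0) = 3
  1·M_1 + 8·M_2 + 3·M_3 = 6(Δ_2 - Δ_1) = -40
Clamped end conditions give two more equations: 2h_0·M_0 + h_0·M_1 = 6(Δ_0 - S'(0)) = 45 and h_2·M_2 + 2h_2·M_3 = 6(S'(6) - Δ_2) = 10.
Hence M_0 = 527/42, M_1 = -109/42, M_2 = -137/21, M_3 = 69/14.

-2.5952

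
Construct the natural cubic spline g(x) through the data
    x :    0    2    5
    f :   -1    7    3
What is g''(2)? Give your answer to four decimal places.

-3.2000

Let M_i = g''(x_i). Step sizes h_i = 2, 3; slopes of the chords Δ_i = (y_(i+1) - y_i)/h_i = 4, -4/3.
  2·M_0 + 10·M_1 + 3·M_2 = 6(Δ_1 - Δ_0) = -32
Natural end conditions: M_0 = M_2 = 0.
Hence M_0 = 0, M_1 = -16/5, M_2 = 0.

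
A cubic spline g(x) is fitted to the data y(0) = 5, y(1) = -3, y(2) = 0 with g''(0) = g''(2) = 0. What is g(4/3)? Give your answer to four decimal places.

-3.0185

With m_i denoting the second derivative at x_i, h_i = 1, 1, and Δ_i = (y_(i+1) − y_i)/h_i = -8, 3:
  1·m_0 + 4·m_1 + 1·m_2 = 6(Δ_1 - Δ_0) = 66
Natural end conditions: m_0 = m_2 = 0.
Hence m_0 = 0, m_1 = 33/2, m_2 = 0.
On [1, 2], g(x) = -3 - 5/2·(x - 1) + 33/4·(x - 1)² - 11/4·(x - 1)³.
With (x - 1) = 1/3: g(4/3) = -163/54.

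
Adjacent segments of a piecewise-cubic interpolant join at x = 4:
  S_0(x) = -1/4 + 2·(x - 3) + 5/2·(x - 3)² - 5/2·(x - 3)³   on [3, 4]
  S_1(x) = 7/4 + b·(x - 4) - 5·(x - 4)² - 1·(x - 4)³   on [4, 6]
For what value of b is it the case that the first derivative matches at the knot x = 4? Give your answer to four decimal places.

S_0'(x) = 2 + 5·(x - 3) - 15/2·(x - 3)², so S_0'(4) = -1/2. On the right, S_1'(4) = b, so b = -1/2.

-0.5000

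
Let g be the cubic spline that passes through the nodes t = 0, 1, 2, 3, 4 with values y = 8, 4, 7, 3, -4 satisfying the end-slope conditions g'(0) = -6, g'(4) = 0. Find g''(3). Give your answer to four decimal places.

-7.7143

With M_i denoting the second derivative at x_i, h_i = 1, 1, 1, 1, and Δ_i = (y_(i+1) − y_i)/h_i = -4, 3, -4, -7:
  1·M_0 + 4·M_1 + 1·M_2 = 6(Δ_1 - Δ_0) = 42
  1·M_1 + 4·M_2 + 1·M_3 = 6(Δ_2 - Δ_1) = -42
  1·M_2 + 4·M_3 + 1·M_4 = 6(Δ_3 - Δ_2) = -18
Clamped end conditions give two more equations: 2h_0·M_0 + h_0·M_1 = 6(Δ_0 - g'(0)) = 12 and h_3·M_3 + 2h_3·M_4 = 6(g'(4) - Δ_3) = 42.
Hence M_0 = -6/7, M_1 = 96/7, M_2 = -12, M_3 = -54/7, M_4 = 174/7.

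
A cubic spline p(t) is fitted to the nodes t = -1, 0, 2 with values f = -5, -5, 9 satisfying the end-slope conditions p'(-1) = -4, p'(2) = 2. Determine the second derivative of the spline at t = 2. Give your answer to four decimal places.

Put M_i = p'' at the i-th knot. Here h = (1, 2) and Δ = (0, 7), so the interior equations h_(i-1)·M_(i-1) + 2(h_(i-1)+h_i)·M_i + h_i·M_(i+1) = 6(Δ_i − Δ_(i-1)) read
  1·M_0 + 6·M_1 + 2·M_2 = 6(Δ_1 - Δ_0) = 42
Clamped end conditions give two more equations: 2h_0·M_0 + h_0·M_1 = 6(Δ_0 - p'(-1)) = 24 and h_1·M_1 + 2h_1·M_2 = 6(p'(2) - Δ_1) = -30.
Solving the tridiagonal system: M_0 = 7, M_1 = 10, M_2 = -25/2.

-12.5000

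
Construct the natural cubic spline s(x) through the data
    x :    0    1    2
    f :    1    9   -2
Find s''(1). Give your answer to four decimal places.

-28.5000

With M_i denoting the second derivative at x_i, h_i = 1, 1, and Δ_i = (y_(i+1) − y_i)/h_i = 8, -11:
  1·M_0 + 4·M_1 + 1·M_2 = 6(Δ_1 - Δ_0) = -114
Natural end conditions: M_0 = M_2 = 0.
Solving the tridiagonal system: M_0 = 0, M_1 = -57/2, M_2 = 0.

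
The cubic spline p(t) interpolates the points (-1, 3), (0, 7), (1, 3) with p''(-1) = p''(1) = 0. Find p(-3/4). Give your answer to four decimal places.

4.4688

Write M_i for p''(x_i). With h_i = 1, 1 and divided differences Δ_i = 4, -4, the continuity of p' gives the tridiagonal system
  1·M_0 + 4·M_1 + 1·M_2 = 6(Δ_1 - Δ_0) = -48
Natural end conditions: M_0 = M_2 = 0.
Solving the tridiagonal system: M_0 = 0, M_1 = -12, M_2 = 0.
On [-1, 0], p(t) = 3 + 6·(t + 1) + 0·(t + 1)² - 2·(t + 1)³.
With (t + 1) = 1/4: p(-3/4) = 143/32.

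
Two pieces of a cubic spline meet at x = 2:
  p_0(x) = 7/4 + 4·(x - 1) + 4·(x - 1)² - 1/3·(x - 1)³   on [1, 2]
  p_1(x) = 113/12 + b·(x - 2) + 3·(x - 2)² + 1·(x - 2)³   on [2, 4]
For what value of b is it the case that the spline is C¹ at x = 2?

11

p_0'(x) = 4 + 8·(x - 1) - 1·(x - 1)², so p_0'(2) = 11. On the right, p_1'(2) = b, so b = 11.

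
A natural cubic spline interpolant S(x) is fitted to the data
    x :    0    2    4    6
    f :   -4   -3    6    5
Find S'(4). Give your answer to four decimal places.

2.7000

Put M_i = S'' at the i-th knot. Here h = (2, 2, 2) and Δ = (1/2, 9/2, -1/2), so the interior equations h_(i-1)·M_(i-1) + 2(h_(i-1)+h_i)·M_i + h_i·M_(i+1) = 6(Δ_i − Δ_(i-1)) read
  2·M_0 + 8·M_1 + 2·M_2 = 6(Δ_1 - Δ_0) = 24
  2·M_1 + 8·M_2 + 2·M_3 = 6(Δ_2 - Δ_1) = -30
Natural end conditions: M_0 = M_3 = 0.
Solving the tridiagonal system: M_0 = 0, M_1 = 21/5, M_2 = -24/5, M_3 = 0.
On [4, 6], S'(x) = b_2 + 2c_2·(x - 4) + 3d_2·(x - 4)² with b_2 = Δ_2 - h_2(2M_2 + M_3)/6 = 27/10, c_2 = M_2/2 = -12/5, d_2 = (M_3 - M_2)/(6h_2) = 2/5. So S'(4) = 27/10.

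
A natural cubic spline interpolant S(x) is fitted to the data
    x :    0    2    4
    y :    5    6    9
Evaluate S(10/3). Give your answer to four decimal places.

Put M_i = S'' at the i-th knot. Here h = (2, 2) and Δ = (1/2, 3/2), so the interior equations h_(i-1)·M_(i-1) + 2(h_(i-1)+h_i)·M_i + h_i·M_(i+1) = 6(Δ_i − Δ_(i-1)) read
  2·M_0 + 8·M_1 + 2·M_2 = 6(Δ_1 - Δ_0) = 6
Natural end conditions: M_0 = M_2 = 0.
Hence M_0 = 0, M_1 = 3/4, M_2 = 0.
On [2, 4], S(x) = 6 + 1·(x - 2) + 3/8·(x - 2)² - 1/16·(x - 2)³.
With (x - 2) = 4/3: S(10/3) = 212/27.

7.8519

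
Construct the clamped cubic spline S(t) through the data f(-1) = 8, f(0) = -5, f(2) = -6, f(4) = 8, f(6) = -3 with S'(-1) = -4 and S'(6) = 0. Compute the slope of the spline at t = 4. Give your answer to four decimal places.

-0.9884

Let σ_i = S''(x_i). Step sizes h_i = 1, 2, 2, 2; slopes of the chords Δ_i = (y_(i+1) - y_i)/h_i = -13, -1/2, 7, -11/2.
  1·σ_0 + 6·σ_1 + 2·σ_2 = 6(Δ_1 - Δ_0) = 75
  2·σ_1 + 8·σ_2 + 2·σ_3 = 6(Δ_2 - Δ_1) = 45
  2·σ_2 + 8·σ_3 + 2·σ_4 = 6(Δ_3 - Δ_2) = -75
Clamped end conditions give two more equations: 2h_0·σ_0 + h_0·σ_1 = 6(Δ_0 - S'(-1)) = -54 and h_3·σ_3 + 2h_3·σ_4 = 6(S'(6) - Δ_3) = 33.
Hence σ_0 = -1520/43, σ_1 = 718/43, σ_2 = 437/86, σ_3 = -1249/86, σ_4 = 667/43.
On [4, 6], S'(t) = b_3 + 2c_3·(t - 4) + 3d_3·(t - 4)² with b_3 = Δ_3 - h_3(2σ_3 + σ_4)/6 = -85/86, c_3 = σ_3/2 = -1249/172, d_3 = (σ_4 - σ_3)/(6h_3) = 861/344. So S'(4) = -85/86.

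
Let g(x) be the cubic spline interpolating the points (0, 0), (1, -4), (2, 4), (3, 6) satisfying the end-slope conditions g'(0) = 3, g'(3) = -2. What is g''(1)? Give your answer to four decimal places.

Put σ_i = g'' at the i-th knot. Here h = (1, 1, 1) and Δ = (-4, 8, 2), so the interior equations h_(i-1)·σ_(i-1) + 2(h_(i-1)+h_i)·σ_i + h_i·σ_(i+1) = 6(Δ_i − Δ_(i-1)) read
  1·σ_0 + 4·σ_1 + 1·σ_2 = 6(Δ_1 - Δ_0) = 72
  1·σ_1 + 4·σ_2 + 1·σ_3 = 6(Δ_2 - Δ_1) = -36
Clamped end conditions give two more equations: 2h_0·σ_0 + h_0·σ_1 = 6(Δ_0 - g'(0)) = -42 and h_2·σ_2 + 2h_2·σ_3 = 6(g'(3) - Δ_2) = -24.
Hence σ_0 = -548/15, σ_1 = 466/15, σ_2 = -236/15, σ_3 = -62/15.

31.0667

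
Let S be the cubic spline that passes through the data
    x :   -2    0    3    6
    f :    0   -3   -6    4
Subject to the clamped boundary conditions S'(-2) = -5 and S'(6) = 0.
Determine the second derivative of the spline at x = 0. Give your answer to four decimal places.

-2.1842

With M_i denoting the second derivative at x_i, h_i = 2, 3, 3, and Δ_i = (y_(i+1) − y_i)/h_i = -3/2, -1, 10/3:
  2·M_0 + 10·M_1 + 3·M_2 = 6(Δ_1 - Δ_0) = 3
  3·M_1 + 12·M_2 + 3·M_3 = 6(Δ_2 - Δ_1) = 26
Clamped end conditions give two more equations: 2h_0·M_0 + h_0·M_1 = 6(Δ_0 - S'(-2)) = 21 and h_2·M_2 + 2h_2·M_3 = 6(S'(6) - Δ_2) = -20.
Solving the tridiagonal system: M_0 = 241/38, M_1 = -83/38, M_2 = 77/19, M_3 = -611/114.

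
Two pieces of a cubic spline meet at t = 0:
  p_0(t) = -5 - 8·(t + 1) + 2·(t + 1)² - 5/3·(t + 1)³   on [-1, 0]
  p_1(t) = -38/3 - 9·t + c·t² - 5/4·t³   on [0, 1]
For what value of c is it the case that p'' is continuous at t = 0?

p_0''(t) = 4 - 10·(t + 1), so p_0''(0) = -6. On the right, p_1''(0) = 2c, so c = -3.

-3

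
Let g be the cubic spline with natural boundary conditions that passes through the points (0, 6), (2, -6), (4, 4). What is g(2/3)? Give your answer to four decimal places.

Put M_i = g'' at the i-th knot. Here h = (2, 2) and Δ = (-6, 5), so the interior equations h_(i-1)·M_(i-1) + 2(h_(i-1)+h_i)·M_i + h_i·M_(i+1) = 6(Δ_i − Δ_(i-1)) read
  2·M_0 + 8·M_1 + 2·M_2 = 6(Δ_1 - Δ_0) = 66
Natural end conditions: M_0 = M_2 = 0.
Solving the tridiagonal system: M_0 = 0, M_1 = 33/4, M_2 = 0.
On [0, 2], g(x) = 6 - 35/4·x + 0·x² + 11/16·x³.
With x = 2/3: g(2/3) = 10/27.

0.3704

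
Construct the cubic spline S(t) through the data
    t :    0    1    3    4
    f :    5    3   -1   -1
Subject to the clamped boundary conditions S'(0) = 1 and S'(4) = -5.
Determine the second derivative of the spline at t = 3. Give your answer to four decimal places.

With M_i denoting the second derivative at x_i, h_i = 1, 2, 1, and Δ_i = (y_(i+1) − y_i)/h_i = -2, -2, 0:
  1·M_0 + 6·M_1 + 2·M_2 = 6(Δ_1 - Δ_0) = 0
  2·M_1 + 6·M_2 + 1·M_3 = 6(Δ_2 - Δ_1) = 12
Clamped end conditions give two more equations: 2h_0·M_0 + h_0·M_1 = 6(Δ_0 - S'(0)) = -18 and h_2·M_2 + 2h_2·M_3 = 6(S'(4) - Δ_2) = -30.
Hence M_0 = -312/35, M_1 = -6/35, M_2 = 174/35, M_3 = -612/35.

4.9714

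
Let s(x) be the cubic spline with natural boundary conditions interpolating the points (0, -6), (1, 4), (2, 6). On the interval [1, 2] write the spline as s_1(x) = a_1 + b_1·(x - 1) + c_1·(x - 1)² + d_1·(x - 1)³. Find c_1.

-6

With M_i denoting the second derivative at x_i, h_i = 1, 1, and Δ_i = (y_(i+1) − y_i)/h_i = 10, 2:
  1·M_0 + 4·M_1 + 1·M_2 = 6(Δ_1 - Δ_0) = -48
Natural end conditions: M_0 = M_2 = 0.
Forward elimination and back-substitution give M_0 = 0, M_1 = -12, M_2 = 0.
On [1, 2], with s_1(x) = a_1 + b_1·(x - 1) + c_1·(x - 1)² + d_1·(x - 1)³: c_1 = M_1/2 = -6, d_1 = (M_2 - M_1)/(6h_1) = 2, b_1 = Δ_1 - h_1(2M_1 + M_2)/6 = 6.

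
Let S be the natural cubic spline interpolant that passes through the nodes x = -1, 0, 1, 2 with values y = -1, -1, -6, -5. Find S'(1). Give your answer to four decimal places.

With σ_i denoting the second derivative at x_i, h_i = 1, 1, 1, and Δ_i = (y_(i+1) − y_i)/h_i = 0, -5, 1:
  1·σ_0 + 4·σ_1 + 1·σ_2 = 6(Δ_1 - Δ_0) = -30
  1·σ_1 + 4·σ_2 + 1·σ_3 = 6(Δ_2 - Δ_1) = 36
Natural end conditions: σ_0 = σ_3 = 0.
Forward elimination and back-substitution give σ_0 = 0, σ_1 = -52/5, σ_2 = 58/5, σ_3 = 0.
On [1, 2], S'(x) = b_2 + 2c_2·(x - 1) + 3d_2·(x - 1)² with b_2 = Δ_2 - h_2(2σ_2 + σ_3)/6 = -43/15, c_2 = σ_2/2 = 29/5, d_2 = (σ_3 - σ_2)/(6h_2) = -29/15. So S'(1) = -43/15.

-2.8667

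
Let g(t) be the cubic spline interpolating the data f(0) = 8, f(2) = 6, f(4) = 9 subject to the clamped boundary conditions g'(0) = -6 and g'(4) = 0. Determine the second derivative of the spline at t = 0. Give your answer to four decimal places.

7.1250

Let M_i = g''(x_i). Step sizes h_i = 2, 2; slopes of the chords Δ_i = (y_(i+1) - y_i)/h_i = -1, 3/2.
  2·M_0 + 8·M_1 + 2·M_2 = 6(Δ_1 - Δ_0) = 15
Clamped end conditions give two more equations: 2h_0·M_0 + h_0·M_1 = 6(Δ_0 - g'(0)) = 30 and h_1·M_1 + 2h_1·M_2 = 6(g'(4) - Δ_1) = -9.
Forward elimination and back-substitution give M_0 = 57/8, M_1 = 3/4, M_2 = -21/8.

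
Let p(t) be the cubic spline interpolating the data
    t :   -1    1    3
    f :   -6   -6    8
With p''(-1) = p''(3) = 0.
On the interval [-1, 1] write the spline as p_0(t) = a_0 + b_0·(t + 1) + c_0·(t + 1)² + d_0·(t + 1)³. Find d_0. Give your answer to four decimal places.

0.4375

Write M_i for p''(x_i). With h_i = 2, 2 and divided differences Δ_i = 0, 7, the continuity of p' gives the tridiagonal system
  2·M_0 + 8·M_1 + 2·M_2 = 6(Δ_1 - Δ_0) = 42
Natural end conditions: M_0 = M_2 = 0.
Hence M_0 = 0, M_1 = 21/4, M_2 = 0.
On [-1, 1], with p_0(t) = a_0 + b_0·(t + 1) + c_0·(t + 1)² + d_0·(t + 1)³: c_0 = M_0/2 = 0, d_0 = (M_1 - M_0)/(6h_0) = 7/16, b_0 = Δ_0 - h_0(2M_0 + M_1)/6 = -7/4.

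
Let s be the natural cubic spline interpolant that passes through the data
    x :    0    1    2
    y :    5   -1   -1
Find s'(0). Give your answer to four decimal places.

-7.5000

With M_i denoting the second derivative at x_i, h_i = 1, 1, and Δ_i = (y_(i+1) − y_i)/h_i = -6, 0:
  1·M_0 + 4·M_1 + 1·M_2 = 6(Δ_1 - Δ_0) = 36
Natural end conditions: M_0 = M_2 = 0.
Solving the tridiagonal system: M_0 = 0, M_1 = 9, M_2 = 0.
On [0, 1], s'(x) = b_0 + 2c_0·x + 3d_0·x² with b_0 = Δ_0 - h_0(2M_0 + M_1)/6 = -15/2, c_0 = M_0/2 = 0, d_0 = (M_1 - M_0)/(6h_0) = 3/2. So s'(0) = -15/2.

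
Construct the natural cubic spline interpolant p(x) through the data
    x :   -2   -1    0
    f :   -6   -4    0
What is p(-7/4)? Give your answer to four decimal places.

-5.6172

Put m_i = p'' at the i-th knot. Here h = (1, 1) and Δ = (2, 4), so the interior equations h_(i-1)·m_(i-1) + 2(h_(i-1)+h_i)·m_i + h_i·m_(i+1) = 6(Δ_i − Δ_(i-1)) read
  1·m_0 + 4·m_1 + 1·m_2 = 6(Δ_1 - Δ_0) = 12
Natural end conditions: m_0 = m_2 = 0.
Hence m_0 = 0, m_1 = 3, m_2 = 0.
On [-2, -1], p(x) = -6 + 3/2·(x + 2) + 0·(x + 2)² + 1/2·(x + 2)³.
With (x + 2) = 1/4: p(-7/4) = -719/128.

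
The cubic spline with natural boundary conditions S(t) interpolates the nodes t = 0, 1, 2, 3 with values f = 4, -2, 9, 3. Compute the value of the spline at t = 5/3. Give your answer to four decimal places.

With σ_i denoting the second derivative at x_i, h_i = 1, 1, 1, and Δ_i = (y_(i+1) − y_i)/h_i = -6, 11, -6:
  1·σ_0 + 4·σ_1 + 1·σ_2 = 6(Δ_1 - Δ_0) = 102
  1·σ_1 + 4·σ_2 + 1·σ_3 = 6(Δ_2 - Δ_1) = -102
Natural end conditions: σ_0 = σ_3 = 0.
Solving: σ_0 = 0, σ_1 = 34, σ_2 = -34, σ_3 = 0.
On [1, 2], S(t) = -2 + 16/3·(t - 1) + 17·(t - 1)² - 34/3·(t - 1)³.
With (t - 1) = 2/3: S(5/3) = 466/81.

5.7531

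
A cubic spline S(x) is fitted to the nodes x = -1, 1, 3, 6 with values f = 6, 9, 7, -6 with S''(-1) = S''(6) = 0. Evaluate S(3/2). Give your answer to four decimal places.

With σ_i denoting the second derivative at x_i, h_i = 2, 2, 3, and Δ_i = (y_(i+1) − y_i)/h_i = 3/2, -1, -13/3:
  2·σ_0 + 8·σ_1 + 2·σ_2 = 6(Δ_1 - Δ_0) = -15
  2·σ_1 + 10·σ_2 + 3·σ_3 = 6(Δ_2 - Δ_1) = -20
Natural end conditions: σ_0 = σ_3 = 0.
Forward elimination and back-substitution give σ_0 = 0, σ_1 = -55/38, σ_2 = -65/38, σ_3 = 0.
On [1, 3], S(x) = 9 + 61/114·(x - 1) - 55/76·(x - 1)² - 5/228·(x - 1)³.
With (x - 1) = 1/2: S(3/2) = 5523/608.

9.0839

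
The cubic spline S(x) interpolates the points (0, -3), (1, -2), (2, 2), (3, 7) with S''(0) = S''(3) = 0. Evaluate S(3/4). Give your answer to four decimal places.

-2.4906

Write σ_i for S''(x_i). With h_i = 1, 1, 1 and divided differences Δ_i = 1, 4, 5, the continuity of S' gives the tridiagonal system
  1·σ_0 + 4·σ_1 + 1·σ_2 = 6(Δ_1 - Δ_0) = 18
  1·σ_1 + 4·σ_2 + 1·σ_3 = 6(Δ_2 - Δ_1) = 6
Natural end conditions: σ_0 = σ_3 = 0.
Hence σ_0 = 0, σ_1 = 22/5, σ_2 = 2/5, σ_3 = 0.
On [0, 1], S(x) = -3 + 4/15·x + 0·x² + 11/15·x³.
With x = 3/4: S(3/4) = -797/320.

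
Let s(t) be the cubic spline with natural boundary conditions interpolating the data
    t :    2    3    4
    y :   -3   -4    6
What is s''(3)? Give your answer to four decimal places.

With M_i denoting the second derivative at x_i, h_i = 1, 1, and Δ_i = (y_(i+1) − y_i)/h_i = -1, 10:
  1·M_0 + 4·M_1 + 1·M_2 = 6(Δ_1 - Δ_0) = 66
Natural end conditions: M_0 = M_2 = 0.
Solving the tridiagonal system: M_0 = 0, M_1 = 33/2, M_2 = 0.

16.5000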